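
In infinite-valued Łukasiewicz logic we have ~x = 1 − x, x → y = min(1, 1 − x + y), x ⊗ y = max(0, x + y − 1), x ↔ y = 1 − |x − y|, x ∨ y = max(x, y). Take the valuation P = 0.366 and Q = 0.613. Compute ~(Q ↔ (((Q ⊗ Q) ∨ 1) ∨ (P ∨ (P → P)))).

0.387

Q ⊗ Q = max(0, 0.613 + 0.613 − 1) = max(0, 0.226) = 0.226
(Q ⊗ Q) ∨ 1 = max(0.226, 1.000) = 1.000
P → P = min(1, 1 − 0.366 + 0.366) = min(1, 1.000) = 1.000
P ∨ (P → P) = max(0.366, 1.000) = 1.000
((Q ⊗ Q) ∨ 1) ∨ (P ∨ (P → P)) = max(1.000, 1.000) = 1.000
Q ↔ (((Q ⊗ Q) ∨ 1) ∨ (P ∨ (P → P))) = 1 − |0.613 − 1.000| = 1 − 0.387 = 0.613
~(Q ↔ (((Q ⊗ Q) ∨ 1) ∨ (P ∨ (P → P)))) = 1 − 0.613 = 0.387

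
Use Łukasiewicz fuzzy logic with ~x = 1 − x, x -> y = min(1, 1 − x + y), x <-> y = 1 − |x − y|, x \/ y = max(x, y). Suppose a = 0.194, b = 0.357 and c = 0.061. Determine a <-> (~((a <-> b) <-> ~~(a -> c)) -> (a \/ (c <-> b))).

0.194

a <-> b = 1 − |0.194 − 0.357| = 1 − 0.163 = 0.837
a -> c = min(1, 1 − 0.194 + 0.061) = min(1, 0.867) = 0.867
~(a -> c) = 1 − 0.867 = 0.133
~~(a -> c) = 1 − 0.133 = 0.867
(a <-> b) <-> ~~(a -> c) = 1 − |0.837 − 0.867| = 1 − 0.030 = 0.970
~((a <-> b) <-> ~~(a -> c)) = 1 − 0.970 = 0.030
c <-> b = 1 − |0.061 − 0.357| = 1 − 0.296 = 0.704
a \/ (c <-> b) = max(0.194, 0.704) = 0.704
~((a <-> b) <-> ~~(a -> c)) -> (a \/ (c <-> b)) = min(1, 1 − 0.030 + 0.704) = min(1, 1.674) = 1.000
a <-> (~((a <-> b) <-> ~~(a -> c)) -> (a \/ (c <-> b))) = 1 − |0.194 − 1.000| = 1 − 0.806 = 0.194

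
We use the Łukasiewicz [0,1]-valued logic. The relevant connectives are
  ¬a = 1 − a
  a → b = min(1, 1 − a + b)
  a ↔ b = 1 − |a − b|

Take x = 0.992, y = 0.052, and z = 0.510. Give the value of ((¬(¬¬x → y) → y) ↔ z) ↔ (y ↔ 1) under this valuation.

¬x = 1 − 0.992 = 0.008
¬¬x = 1 − 0.008 = 0.992
¬¬x → y = min(1, 1 − 0.992 + 0.052) = min(1, 0.060) = 0.060
¬(¬¬x → y) = 1 − 0.060 = 0.940
¬(¬¬x → y) → y = min(1, 1 − 0.940 + 0.052) = min(1, 0.112) = 0.112
(¬(¬¬x → y) → y) ↔ z = 1 − |0.112 − 0.510| = 1 − 0.398 = 0.602
y ↔ 1 = 1 − |0.052 − 1.000| = 1 − 0.948 = 0.052
((¬(¬¬x → y) → y) ↔ z) ↔ (y ↔ 1) = 1 − |0.602 − 0.052| = 1 − 0.550 = 0.450

0.450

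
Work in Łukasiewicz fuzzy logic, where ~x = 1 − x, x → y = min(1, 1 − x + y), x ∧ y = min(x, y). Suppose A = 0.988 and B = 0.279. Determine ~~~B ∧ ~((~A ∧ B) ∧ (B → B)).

~B = 1 − 0.279 = 0.721
~~B = 1 − 0.721 = 0.279
~~~B = 1 − 0.279 = 0.721
~A = 1 − 0.988 = 0.012
~A ∧ B = min(0.012, 0.279) = 0.012
B → B = min(1, 1 − 0.279 + 0.279) = min(1, 1.000) = 1.000
(~A ∧ B) ∧ (B → B) = min(0.012, 1.000) = 0.012
~((~A ∧ B) ∧ (B → B)) = 1 − 0.012 = 0.988
~~~B ∧ ~((~A ∧ B) ∧ (B → B)) = min(0.721, 0.988) = 0.721

0.721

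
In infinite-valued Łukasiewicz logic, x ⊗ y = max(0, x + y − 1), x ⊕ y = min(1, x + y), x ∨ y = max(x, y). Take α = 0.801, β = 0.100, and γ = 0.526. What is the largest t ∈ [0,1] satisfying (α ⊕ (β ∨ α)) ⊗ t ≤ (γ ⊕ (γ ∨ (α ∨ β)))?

β ∨ α = max(0.100, 0.801) = 0.801
α ⊕ (β ∨ α) = min(1, 0.801 + 0.801) = min(1, 1.602) = 1.000
So the left factor is α ⊕ (β ∨ α) = 1.000.
α ∨ β = max(0.801, 0.100) = 0.801
γ ∨ (α ∨ β) = max(0.526, 0.801) = 0.801
γ ⊕ (γ ∨ (α ∨ β)) = min(1, 0.526 + 0.801) = min(1, 1.327) = 1.000
So the right-hand bound is γ ⊕ (γ ∨ (α ∨ β)) = 1.000.
The residuum of the Łukasiewicz t-norm gives the supremum: min(1, 1 − 1.000 + 1.000).
1 − 1.000 + 1.000 = 1.000, so t = min(1, 1.000) = 1.000.
Check: 1.000 ⊗ 1.000 = max(0, 1.000) = 1.000 ≤ 1.000.

1.000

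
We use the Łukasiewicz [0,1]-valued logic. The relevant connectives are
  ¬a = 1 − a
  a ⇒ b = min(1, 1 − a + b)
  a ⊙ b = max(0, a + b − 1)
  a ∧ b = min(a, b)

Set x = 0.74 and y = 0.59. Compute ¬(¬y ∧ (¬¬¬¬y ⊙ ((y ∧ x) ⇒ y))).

0.59

¬y = 1 − 0.59 = 0.41
¬¬y = 1 − 0.41 = 0.59
¬¬¬y = 1 − 0.59 = 0.41
¬¬¬¬y = 1 − 0.41 = 0.59
y ∧ x = min(0.59, 0.74) = 0.59
(y ∧ x) ⇒ y = min(1, 1 − 0.59 + 0.59) = min(1, 1.00) = 1.00
¬¬¬¬y ⊙ ((y ∧ x) ⇒ y) = max(0, 0.59 + 1.00 − 1) = max(0, 0.59) = 0.59
¬y ∧ (¬¬¬¬y ⊙ ((y ∧ x) ⇒ y)) = min(0.41, 0.59) = 0.41
¬(¬y ∧ (¬¬¬¬y ⊙ ((y ∧ x) ⇒ y))) = 1 − 0.41 = 0.59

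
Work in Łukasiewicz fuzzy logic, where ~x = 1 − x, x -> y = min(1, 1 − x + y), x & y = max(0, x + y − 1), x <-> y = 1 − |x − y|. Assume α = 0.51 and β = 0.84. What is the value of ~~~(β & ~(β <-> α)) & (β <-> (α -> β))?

β <-> α = 1 − |0.84 − 0.51| = 1 − 0.33 = 0.67
~(β <-> α) = 1 − 0.67 = 0.33
β & ~(β <-> α) = max(0, 0.84 + 0.33 − 1) = max(0, 0.17) = 0.17
~(β & ~(β <-> α)) = 1 − 0.17 = 0.83
~~(β & ~(β <-> α)) = 1 − 0.83 = 0.17
~~~(β & ~(β <-> α)) = 1 − 0.17 = 0.83
α -> β = min(1, 1 − 0.51 + 0.84) = min(1, 1.33) = 1.00
β <-> (α -> β) = 1 − |0.84 − 1.00| = 1 − 0.16 = 0.84
~~~(β & ~(β <-> α)) & (β <-> (α -> β)) = max(0, 0.83 + 0.84 − 1) = max(0, 0.67) = 0.67

0.67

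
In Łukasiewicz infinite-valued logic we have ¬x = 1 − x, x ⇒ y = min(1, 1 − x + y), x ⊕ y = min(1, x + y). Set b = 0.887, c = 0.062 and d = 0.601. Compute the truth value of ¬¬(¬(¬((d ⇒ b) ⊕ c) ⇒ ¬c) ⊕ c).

d ⇒ b = min(1, 1 − 0.601 + 0.887) = min(1, 1.286) = 1.000
(d ⇒ b) ⊕ c = min(1, 1.000 + 0.062) = min(1, 1.062) = 1.000
¬((d ⇒ b) ⊕ c) = 1 − 1.000 = 0.000
¬c = 1 − 0.062 = 0.938
¬((d ⇒ b) ⊕ c) ⇒ ¬c = min(1, 1 − 0.000 + 0.938) = min(1, 1.938) = 1.000
¬(¬((d ⇒ b) ⊕ c) ⇒ ¬c) = 1 − 1.000 = 0.000
¬(¬((d ⇒ b) ⊕ c) ⇒ ¬c) ⊕ c = min(1, 0.000 + 0.062) = min(1, 0.062) = 0.062
¬(¬(¬((d ⇒ b) ⊕ c) ⇒ ¬c) ⊕ c) = 1 − 0.062 = 0.938
¬¬(¬(¬((d ⇒ b) ⊕ c) ⇒ ¬c) ⊕ c) = 1 − 0.938 = 0.062

0.062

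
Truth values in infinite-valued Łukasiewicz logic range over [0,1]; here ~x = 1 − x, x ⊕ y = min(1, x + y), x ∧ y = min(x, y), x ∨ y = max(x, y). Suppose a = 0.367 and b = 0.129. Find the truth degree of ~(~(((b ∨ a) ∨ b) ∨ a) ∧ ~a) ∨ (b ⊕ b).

0.367

b ∨ a = max(0.129, 0.367) = 0.367
(b ∨ a) ∨ b = max(0.367, 0.129) = 0.367
((b ∨ a) ∨ b) ∨ a = max(0.367, 0.367) = 0.367
~(((b ∨ a) ∨ b) ∨ a) = 1 − 0.367 = 0.633
~a = 1 − 0.367 = 0.633
~(((b ∨ a) ∨ b) ∨ a) ∧ ~a = min(0.633, 0.633) = 0.633
~(~(((b ∨ a) ∨ b) ∨ a) ∧ ~a) = 1 − 0.633 = 0.367
b ⊕ b = min(1, 0.129 + 0.129) = min(1, 0.258) = 0.258
~(~(((b ∨ a) ∨ b) ∨ a) ∧ ~a) ∨ (b ⊕ b) = max(0.367, 0.258) = 0.367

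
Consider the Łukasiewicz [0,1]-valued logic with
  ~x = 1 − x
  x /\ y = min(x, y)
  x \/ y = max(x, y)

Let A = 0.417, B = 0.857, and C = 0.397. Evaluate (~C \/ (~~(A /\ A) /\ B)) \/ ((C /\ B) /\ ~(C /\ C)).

~C = 1 − 0.397 = 0.603
A /\ A = min(0.417, 0.417) = 0.417
~(A /\ A) = 1 − 0.417 = 0.583
~~(A /\ A) = 1 − 0.583 = 0.417
~~(A /\ A) /\ B = min(0.417, 0.857) = 0.417
~C \/ (~~(A /\ A) /\ B) = max(0.603, 0.417) = 0.603
C /\ B = min(0.397, 0.857) = 0.397
C /\ C = min(0.397, 0.397) = 0.397
~(C /\ C) = 1 − 0.397 = 0.603
(C /\ B) /\ ~(C /\ C) = min(0.397, 0.603) = 0.397
(~C \/ (~~(A /\ A) /\ B)) \/ ((C /\ B) /\ ~(C /\ C)) = max(0.603, 0.397) = 0.603

0.603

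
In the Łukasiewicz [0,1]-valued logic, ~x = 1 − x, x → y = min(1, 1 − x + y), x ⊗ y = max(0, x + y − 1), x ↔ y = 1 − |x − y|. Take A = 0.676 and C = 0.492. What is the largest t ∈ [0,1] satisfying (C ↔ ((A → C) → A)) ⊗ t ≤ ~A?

A → C = min(1, 1 − 0.676 + 0.492) = min(1, 0.816) = 0.816
(A → C) → A = min(1, 1 − 0.816 + 0.676) = min(1, 0.860) = 0.860
C ↔ ((A → C) → A) = 1 − |0.492 − 0.860| = 1 − 0.368 = 0.632
So the left factor is C ↔ ((A → C) → A) = 0.632.
~A = 1 − 0.676 = 0.324
So the right-hand bound is ~A = 0.324.
The residuum of the Łukasiewicz t-norm gives the supremum: min(1, 1 − 0.632 + 0.324).
1 − 0.632 + 0.324 = 0.692, so t = min(1, 0.692) = 0.692.
Check: 0.632 ⊗ 0.692 = max(0, 0.324) = 0.324 ≤ 0.324.

0.692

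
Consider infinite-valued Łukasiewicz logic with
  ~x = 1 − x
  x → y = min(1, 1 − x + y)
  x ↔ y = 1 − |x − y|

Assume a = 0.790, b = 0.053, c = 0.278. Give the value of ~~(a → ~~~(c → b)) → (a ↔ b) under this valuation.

0.828

c → b = min(1, 1 − 0.278 + 0.053) = min(1, 0.775) = 0.775
~(c → b) = 1 − 0.775 = 0.225
~~(c → b) = 1 − 0.225 = 0.775
~~~(c → b) = 1 − 0.775 = 0.225
a → ~~~(c → b) = min(1, 1 − 0.790 + 0.225) = min(1, 0.435) = 0.435
~(a → ~~~(c → b)) = 1 − 0.435 = 0.565
~~(a → ~~~(c → b)) = 1 − 0.565 = 0.435
a ↔ b = 1 − |0.790 − 0.053| = 1 − 0.737 = 0.263
~~(a → ~~~(c → b)) → (a ↔ b) = min(1, 1 − 0.435 + 0.263) = min(1, 0.828) = 0.828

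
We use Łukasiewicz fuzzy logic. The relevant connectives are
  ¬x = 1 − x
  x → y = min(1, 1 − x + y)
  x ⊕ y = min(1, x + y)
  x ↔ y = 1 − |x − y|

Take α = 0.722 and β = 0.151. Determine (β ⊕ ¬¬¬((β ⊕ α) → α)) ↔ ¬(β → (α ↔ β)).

0.698

β ⊕ α = min(1, 0.151 + 0.722) = min(1, 0.873) = 0.873
(β ⊕ α) → α = min(1, 1 − 0.873 + 0.722) = min(1, 0.849) = 0.849
¬((β ⊕ α) → α) = 1 − 0.849 = 0.151
¬¬((β ⊕ α) → α) = 1 − 0.151 = 0.849
¬¬¬((β ⊕ α) → α) = 1 − 0.849 = 0.151
β ⊕ ¬¬¬((β ⊕ α) → α) = min(1, 0.151 + 0.151) = min(1, 0.302) = 0.302
α ↔ β = 1 − |0.722 − 0.151| = 1 − 0.571 = 0.429
β → (α ↔ β) = min(1, 1 − 0.151 + 0.429) = min(1, 1.278) = 1.000
¬(β → (α ↔ β)) = 1 − 1.000 = 0.000
(β ⊕ ¬¬¬((β ⊕ α) → α)) ↔ ¬(β → (α ↔ β)) = 1 − |0.302 − 0.000| = 1 − 0.302 = 0.698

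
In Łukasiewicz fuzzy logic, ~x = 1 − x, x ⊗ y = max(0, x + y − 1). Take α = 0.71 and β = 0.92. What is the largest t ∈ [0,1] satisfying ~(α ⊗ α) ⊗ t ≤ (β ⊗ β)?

α ⊗ α = max(0, 0.71 + 0.71 − 1) = max(0, 0.42) = 0.42
~(α ⊗ α) = 1 − 0.42 = 0.58
So the left factor is ~(α ⊗ α) = 0.58.
β ⊗ β = max(0, 0.92 + 0.92 − 1) = max(0, 0.84) = 0.84
So the right-hand bound is β ⊗ β = 0.84.
The residuum of the Łukasiewicz t-norm gives the supremum: min(1, 1 − 0.58 + 0.84).
1 − 0.58 + 0.84 = 1.26, so t = min(1, 1.26) = 1.00.
Check: 0.58 ⊗ 1.00 = max(0, 0.58) = 0.58 ≤ 0.84.

1.00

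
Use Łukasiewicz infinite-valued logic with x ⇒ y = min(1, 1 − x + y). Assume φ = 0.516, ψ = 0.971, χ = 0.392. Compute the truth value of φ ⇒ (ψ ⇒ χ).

ψ ⇒ χ = min(1, 1 − 0.971 + 0.392) = min(1, 0.421) = 0.421
φ ⇒ (ψ ⇒ χ) = min(1, 1 − 0.516 + 0.421) = min(1, 0.905) = 0.905

0.905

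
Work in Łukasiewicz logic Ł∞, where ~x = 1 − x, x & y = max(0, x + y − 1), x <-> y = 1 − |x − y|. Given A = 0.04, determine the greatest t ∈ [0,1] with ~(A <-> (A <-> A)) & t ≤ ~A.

A <-> A = 1 − |0.04 − 0.04| = 1 − 0.00 = 1.00
A <-> (A <-> A) = 1 − |0.04 − 1.00| = 1 − 0.96 = 0.04
~(A <-> (A <-> A)) = 1 − 0.04 = 0.96
So the left factor is ~(A <-> (A <-> A)) = 0.96.
~A = 1 − 0.04 = 0.96
So the right-hand bound is ~A = 0.96.
The residuum of the Łukasiewicz t-norm gives the supremum: min(1, 1 − 0.96 + 0.96).
1 − 0.96 + 0.96 = 1.00, so t = min(1, 1.00) = 1.00.
Check: 0.96 & 1.00 = max(0, 0.96) = 0.96 ≤ 0.96.

1.00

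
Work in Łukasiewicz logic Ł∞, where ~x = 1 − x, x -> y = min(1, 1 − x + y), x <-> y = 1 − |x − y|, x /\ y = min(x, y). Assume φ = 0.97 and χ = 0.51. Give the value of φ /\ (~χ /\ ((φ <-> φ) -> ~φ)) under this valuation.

0.03

~χ = 1 − 0.51 = 0.49
φ <-> φ = 1 − |0.97 − 0.97| = 1 − 0.00 = 1.00
~φ = 1 − 0.97 = 0.03
(φ <-> φ) -> ~φ = min(1, 1 − 1.00 + 0.03) = min(1, 0.03) = 0.03
~χ /\ ((φ <-> φ) -> ~φ) = min(0.49, 0.03) = 0.03
φ /\ (~χ /\ ((φ <-> φ) -> ~φ)) = min(0.97, 0.03) = 0.03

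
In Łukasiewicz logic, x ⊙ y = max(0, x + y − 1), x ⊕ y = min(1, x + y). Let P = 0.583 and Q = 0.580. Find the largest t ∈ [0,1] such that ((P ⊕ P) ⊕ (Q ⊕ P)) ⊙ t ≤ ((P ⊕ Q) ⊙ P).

0.583

P ⊕ P = min(1, 0.583 + 0.583) = min(1, 1.166) = 1.000
Q ⊕ P = min(1, 0.580 + 0.583) = min(1, 1.163) = 1.000
(P ⊕ P) ⊕ (Q ⊕ P) = min(1, 1.000 + 1.000) = min(1, 2.000) = 1.000
So the left factor is (P ⊕ P) ⊕ (Q ⊕ P) = 1.000.
P ⊕ Q = min(1, 0.583 + 0.580) = min(1, 1.163) = 1.000
(P ⊕ Q) ⊙ P = max(0, 1.000 + 0.583 − 1) = max(0, 0.583) = 0.583
So the right-hand bound is (P ⊕ Q) ⊙ P = 0.583.
The residuum of the Łukasiewicz t-norm gives the supremum: min(1, 1 − 1.000 + 0.583).
1 − 1.000 + 0.583 = 0.583, so t = min(1, 0.583) = 0.583.
Check: 1.000 ⊙ 0.583 = max(0, 0.583) = 0.583 ≤ 0.583.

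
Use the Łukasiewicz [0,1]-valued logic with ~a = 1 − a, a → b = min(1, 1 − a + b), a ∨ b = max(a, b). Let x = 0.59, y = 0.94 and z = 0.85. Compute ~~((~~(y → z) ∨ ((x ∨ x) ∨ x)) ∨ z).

0.91

y → z = min(1, 1 − 0.94 + 0.85) = min(1, 0.91) = 0.91
~(y → z) = 1 − 0.91 = 0.09
~~(y → z) = 1 − 0.09 = 0.91
x ∨ x = max(0.59, 0.59) = 0.59
(x ∨ x) ∨ x = max(0.59, 0.59) = 0.59
~~(y → z) ∨ ((x ∨ x) ∨ x) = max(0.91, 0.59) = 0.91
(~~(y → z) ∨ ((x ∨ x) ∨ x)) ∨ z = max(0.91, 0.85) = 0.91
~((~~(y → z) ∨ ((x ∨ x) ∨ x)) ∨ z) = 1 − 0.91 = 0.09
~~((~~(y → z) ∨ ((x ∨ x) ∨ x)) ∨ z) = 1 − 0.09 = 0.91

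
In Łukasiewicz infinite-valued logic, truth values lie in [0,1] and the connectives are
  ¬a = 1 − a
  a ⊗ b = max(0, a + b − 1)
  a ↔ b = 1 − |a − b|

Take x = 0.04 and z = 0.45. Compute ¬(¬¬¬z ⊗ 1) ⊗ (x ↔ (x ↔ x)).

¬z = 1 − 0.45 = 0.55
¬¬z = 1 − 0.55 = 0.45
¬¬¬z = 1 − 0.45 = 0.55
¬¬¬z ⊗ 1 = max(0, 0.55 + 1.00 − 1) = max(0, 0.55) = 0.55
¬(¬¬¬z ⊗ 1) = 1 − 0.55 = 0.45
x ↔ x = 1 − |0.04 − 0.04| = 1 − 0.00 = 1.00
x ↔ (x ↔ x) = 1 − |0.04 − 1.00| = 1 − 0.96 = 0.04
¬(¬¬¬z ⊗ 1) ⊗ (x ↔ (x ↔ x)) = max(0, 0.45 + 0.04 − 1) = max(0, -0.51) = 0.00

0.00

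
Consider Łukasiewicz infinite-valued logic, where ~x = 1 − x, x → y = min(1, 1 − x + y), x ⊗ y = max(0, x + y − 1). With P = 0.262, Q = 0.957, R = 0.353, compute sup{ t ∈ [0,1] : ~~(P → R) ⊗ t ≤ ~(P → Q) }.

0.000

P → R = min(1, 1 − 0.262 + 0.353) = min(1, 1.091) = 1.000
~(P → R) = 1 − 1.000 = 0.000
~~(P → R) = 1 − 0.000 = 1.000
So the left factor is ~~(P → R) = 1.000.
P → Q = min(1, 1 − 0.262 + 0.957) = min(1, 1.695) = 1.000
~(P → Q) = 1 − 1.000 = 0.000
So the right-hand bound is ~(P → Q) = 0.000.
The residuum of the Łukasiewicz t-norm gives the supremum: min(1, 1 − 1.000 + 0.000).
1 − 1.000 + 0.000 = 0.000, so t = min(1, 0.000) = 0.000.
Check: 1.000 ⊗ 0.000 = max(0, 0.000) = 0.000 ≤ 0.000.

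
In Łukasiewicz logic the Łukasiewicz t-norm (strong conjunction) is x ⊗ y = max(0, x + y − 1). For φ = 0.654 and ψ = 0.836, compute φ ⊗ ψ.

φ ⊗ ψ = max(0, 0.654 + 0.836 − 1) = max(0, 0.490) = 0.490
For comparison, the Gödel (minimum) t-norm min(x, y) would give 0.654.

0.490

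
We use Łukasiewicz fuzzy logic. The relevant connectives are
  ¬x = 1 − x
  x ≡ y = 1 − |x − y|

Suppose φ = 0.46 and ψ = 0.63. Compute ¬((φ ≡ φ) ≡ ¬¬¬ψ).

0.63

φ ≡ φ = 1 − |0.46 − 0.46| = 1 − 0.00 = 1.00
¬ψ = 1 − 0.63 = 0.37
¬¬ψ = 1 − 0.37 = 0.63
¬¬¬ψ = 1 − 0.63 = 0.37
(φ ≡ φ) ≡ ¬¬¬ψ = 1 − |1.00 − 0.37| = 1 − 0.63 = 0.37
¬((φ ≡ φ) ≡ ¬¬¬ψ) = 1 − 0.37 = 0.63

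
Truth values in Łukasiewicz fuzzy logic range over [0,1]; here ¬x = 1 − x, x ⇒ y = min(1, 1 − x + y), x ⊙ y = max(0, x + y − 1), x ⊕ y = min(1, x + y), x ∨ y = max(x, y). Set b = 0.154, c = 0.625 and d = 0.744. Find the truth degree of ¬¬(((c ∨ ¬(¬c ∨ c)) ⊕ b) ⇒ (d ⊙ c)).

0.590

¬c = 1 − 0.625 = 0.375
¬c ∨ c = max(0.375, 0.625) = 0.625
¬(¬c ∨ c) = 1 − 0.625 = 0.375
c ∨ ¬(¬c ∨ c) = max(0.625, 0.375) = 0.625
(c ∨ ¬(¬c ∨ c)) ⊕ b = min(1, 0.625 + 0.154) = min(1, 0.779) = 0.779
d ⊙ c = max(0, 0.744 + 0.625 − 1) = max(0, 0.369) = 0.369
((c ∨ ¬(¬c ∨ c)) ⊕ b) ⇒ (d ⊙ c) = min(1, 1 − 0.779 + 0.369) = min(1, 0.590) = 0.590
¬(((c ∨ ¬(¬c ∨ c)) ⊕ b) ⇒ (d ⊙ c)) = 1 − 0.590 = 0.410
¬¬(((c ∨ ¬(¬c ∨ c)) ⊕ b) ⇒ (d ⊙ c)) = 1 − 0.410 = 0.590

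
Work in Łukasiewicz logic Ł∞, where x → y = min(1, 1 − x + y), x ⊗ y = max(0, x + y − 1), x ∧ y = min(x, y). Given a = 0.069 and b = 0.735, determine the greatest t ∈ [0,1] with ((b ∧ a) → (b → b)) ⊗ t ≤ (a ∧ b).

b ∧ a = min(0.735, 0.069) = 0.069
b → b = min(1, 1 − 0.735 + 0.735) = min(1, 1.000) = 1.000
(b ∧ a) → (b → b) = min(1, 1 − 0.069 + 1.000) = min(1, 1.931) = 1.000
So the left factor is (b ∧ a) → (b → b) = 1.000.
a ∧ b = min(0.069, 0.735) = 0.069
So the right-hand bound is a ∧ b = 0.069.
The residuum of the Łukasiewicz t-norm gives the supremum: min(1, 1 − 1.000 + 0.069).
1 − 1.000 + 0.069 = 0.069, so t = min(1, 0.069) = 0.069.
Check: 1.000 ⊗ 0.069 = max(0, 0.069) = 0.069 ≤ 0.069.

0.069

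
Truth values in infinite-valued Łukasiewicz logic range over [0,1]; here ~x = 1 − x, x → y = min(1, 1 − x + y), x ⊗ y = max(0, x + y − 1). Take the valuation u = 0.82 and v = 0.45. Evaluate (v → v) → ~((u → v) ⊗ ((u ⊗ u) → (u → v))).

v → v = min(1, 1 − 0.45 + 0.45) = min(1, 1.00) = 1.00
u → v = min(1, 1 − 0.82 + 0.45) = min(1, 0.63) = 0.63
u ⊗ u = max(0, 0.82 + 0.82 − 1) = max(0, 0.64) = 0.64
(u ⊗ u) → (u → v) = min(1, 1 − 0.64 + 0.63) = min(1, 0.99) = 0.99
(u → v) ⊗ ((u ⊗ u) → (u → v)) = max(0, 0.63 + 0.99 − 1) = max(0, 0.62) = 0.62
~((u → v) ⊗ ((u ⊗ u) → (u → v))) = 1 − 0.62 = 0.38
(v → v) → ~((u → v) ⊗ ((u ⊗ u) → (u → v))) = min(1, 1 − 1.00 + 0.38) = min(1, 0.38) = 0.38

0.38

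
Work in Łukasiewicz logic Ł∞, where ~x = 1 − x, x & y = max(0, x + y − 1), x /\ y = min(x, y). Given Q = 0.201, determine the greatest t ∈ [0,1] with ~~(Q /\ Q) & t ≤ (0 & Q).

0.799

Q /\ Q = min(0.201, 0.201) = 0.201
~(Q /\ Q) = 1 − 0.201 = 0.799
~~(Q /\ Q) = 1 − 0.799 = 0.201
So the left factor is ~~(Q /\ Q) = 0.201.
0 & Q = max(0, 0.000 + 0.201 − 1) = max(0, -0.799) = 0.000
So the right-hand bound is 0 & Q = 0.000.
The residuum of the Łukasiewicz t-norm gives the supremum: min(1, 1 − 0.201 + 0.000).
1 − 0.201 + 0.000 = 0.799, so t = min(1, 0.799) = 0.799.
Check: 0.201 & 0.799 = max(0, 0.000) = 0.000 ≤ 0.000.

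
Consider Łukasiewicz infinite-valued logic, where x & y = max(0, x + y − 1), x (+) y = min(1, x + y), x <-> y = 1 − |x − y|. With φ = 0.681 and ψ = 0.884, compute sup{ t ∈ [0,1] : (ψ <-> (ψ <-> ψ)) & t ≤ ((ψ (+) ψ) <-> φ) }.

0.797

ψ <-> ψ = 1 − |0.884 − 0.884| = 1 − 0.000 = 1.000
ψ <-> (ψ <-> ψ) = 1 − |0.884 − 1.000| = 1 − 0.116 = 0.884
So the left factor is ψ <-> (ψ <-> ψ) = 0.884.
ψ (+) ψ = min(1, 0.884 + 0.884) = min(1, 1.768) = 1.000
(ψ (+) ψ) <-> φ = 1 − |1.000 − 0.681| = 1 − 0.319 = 0.681
So the right-hand bound is (ψ (+) ψ) <-> φ = 0.681.
The residuum of the Łukasiewicz t-norm gives the supremum: min(1, 1 − 0.884 + 0.681).
1 − 0.884 + 0.681 = 0.797, so t = min(1, 0.797) = 0.797.
Check: 0.884 & 0.797 = max(0, 0.681) = 0.681 ≤ 0.681.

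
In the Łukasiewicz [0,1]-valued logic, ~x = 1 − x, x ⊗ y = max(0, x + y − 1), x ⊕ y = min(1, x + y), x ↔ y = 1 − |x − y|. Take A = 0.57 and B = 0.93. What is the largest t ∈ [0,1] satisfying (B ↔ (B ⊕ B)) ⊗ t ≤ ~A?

0.50

B ⊕ B = min(1, 0.93 + 0.93) = min(1, 1.86) = 1.00
B ↔ (B ⊕ B) = 1 − |0.93 − 1.00| = 1 − 0.07 = 0.93
So the left factor is B ↔ (B ⊕ B) = 0.93.
~A = 1 − 0.57 = 0.43
So the right-hand bound is ~A = 0.43.
The residuum of the Łukasiewicz t-norm gives the supremum: min(1, 1 − 0.93 + 0.43).
1 − 0.93 + 0.43 = 0.50, so t = min(1, 0.50) = 0.50.
Check: 0.93 ⊗ 0.50 = max(0, 0.43) = 0.43 ≤ 0.43.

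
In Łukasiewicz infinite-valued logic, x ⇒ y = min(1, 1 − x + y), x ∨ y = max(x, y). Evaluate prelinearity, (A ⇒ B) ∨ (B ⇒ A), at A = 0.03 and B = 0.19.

A ⇒ B = min(1, 1 − 0.03 + 0.19) = min(1, 1.16) = 1.00
B ⇒ A = min(1, 1 − 0.19 + 0.03) = min(1, 0.84) = 0.84
(A ⇒ B) ∨ (B ⇒ A) = max(1.00, 0.84) = 1.00
(As expected: a Ł∞-tautology — holds in every MV-chain.)

1.00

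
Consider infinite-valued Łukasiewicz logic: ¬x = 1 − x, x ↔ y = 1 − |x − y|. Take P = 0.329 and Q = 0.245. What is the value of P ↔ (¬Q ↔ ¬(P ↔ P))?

0.916

¬Q = 1 − 0.245 = 0.755
P ↔ P = 1 − |0.329 − 0.329| = 1 − 0.000 = 1.000
¬(P ↔ P) = 1 − 1.000 = 0.000
¬Q ↔ ¬(P ↔ P) = 1 − |0.755 − 0.000| = 1 − 0.755 = 0.245
P ↔ (¬Q ↔ ¬(P ↔ P)) = 1 − |0.329 − 0.245| = 1 − 0.084 = 0.916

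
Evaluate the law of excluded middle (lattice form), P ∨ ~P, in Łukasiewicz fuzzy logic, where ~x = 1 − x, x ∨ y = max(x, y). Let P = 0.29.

~P = 1 − 0.29 = 0.71
P ∨ ~P = max(0.29, 0.71) = 0.71
(The value 0.71 < 1 shows this instance is not satisfied; not a Ł∞-tautology — its value is max(a, 1−a).)

0.71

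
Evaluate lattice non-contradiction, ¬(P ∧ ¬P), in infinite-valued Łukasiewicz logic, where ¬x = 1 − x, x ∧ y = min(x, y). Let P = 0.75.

0.75

¬P = 1 − 0.75 = 0.25
P ∧ ¬P = min(0.75, 0.25) = 0.25
¬(P ∧ ¬P) = 1 − 0.25 = 0.75
(The value 0.75 < 1 shows this instance is not satisfied; not a Ł∞-tautology — its value is 1 − min(a, 1−a).)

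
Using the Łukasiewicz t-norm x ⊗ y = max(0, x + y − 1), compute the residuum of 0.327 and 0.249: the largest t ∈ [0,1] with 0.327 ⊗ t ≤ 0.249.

0.922

The residuum of the Łukasiewicz t-norm gives the supremum: min(1, 1 − 0.327 + 0.249).
1 − 0.327 + 0.249 = 0.922, so t = min(1, 0.922) = 0.922.
Check: 0.327 ⊗ 0.922 = max(0, 0.249) = 0.249 ≤ 0.249.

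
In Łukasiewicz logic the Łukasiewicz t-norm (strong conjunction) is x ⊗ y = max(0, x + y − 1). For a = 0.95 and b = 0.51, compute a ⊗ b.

0.46

a ⊗ b = max(0, 0.95 + 0.51 − 1) = max(0, 0.46) = 0.46
For comparison, the Gödel (minimum) t-norm min(x, y) would give 0.51.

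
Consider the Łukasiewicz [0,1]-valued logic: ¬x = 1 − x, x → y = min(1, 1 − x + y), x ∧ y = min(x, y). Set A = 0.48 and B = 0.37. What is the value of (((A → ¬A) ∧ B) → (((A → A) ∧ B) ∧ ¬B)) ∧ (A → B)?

¬A = 1 − 0.48 = 0.52
A → ¬A = min(1, 1 − 0.48 + 0.52) = min(1, 1.04) = 1.00
(A → ¬A) ∧ B = min(1.00, 0.37) = 0.37
A → A = min(1, 1 − 0.48 + 0.48) = min(1, 1.00) = 1.00
(A → A) ∧ B = min(1.00, 0.37) = 0.37
¬B = 1 − 0.37 = 0.63
((A → A) ∧ B) ∧ ¬B = min(0.37, 0.63) = 0.37
((A → ¬A) ∧ B) → (((A → A) ∧ B) ∧ ¬B) = min(1, 1 − 0.37 + 0.37) = min(1, 1.00) = 1.00
A → B = min(1, 1 − 0.48 + 0.37) = min(1, 0.89) = 0.89
(((A → ¬A) ∧ B) → (((A → A) ∧ B) ∧ ¬B)) ∧ (A → B) = min(1.00, 0.89) = 0.89

0.89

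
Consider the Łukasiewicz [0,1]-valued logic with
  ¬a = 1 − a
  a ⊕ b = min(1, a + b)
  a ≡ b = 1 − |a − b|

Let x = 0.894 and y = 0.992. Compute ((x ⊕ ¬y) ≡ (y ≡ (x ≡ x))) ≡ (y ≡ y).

0.910

¬y = 1 − 0.992 = 0.008
x ⊕ ¬y = min(1, 0.894 + 0.008) = min(1, 0.902) = 0.902
x ≡ x = 1 − |0.894 − 0.894| = 1 − 0.000 = 1.000
y ≡ (x ≡ x) = 1 − |0.992 − 1.000| = 1 − 0.008 = 0.992
(x ⊕ ¬y) ≡ (y ≡ (x ≡ x)) = 1 − |0.902 − 0.992| = 1 − 0.090 = 0.910
y ≡ y = 1 − |0.992 − 0.992| = 1 − 0.000 = 1.000
((x ⊕ ¬y) ≡ (y ≡ (x ≡ x))) ≡ (y ≡ y) = 1 − |0.910 − 1.000| = 1 − 0.090 = 0.910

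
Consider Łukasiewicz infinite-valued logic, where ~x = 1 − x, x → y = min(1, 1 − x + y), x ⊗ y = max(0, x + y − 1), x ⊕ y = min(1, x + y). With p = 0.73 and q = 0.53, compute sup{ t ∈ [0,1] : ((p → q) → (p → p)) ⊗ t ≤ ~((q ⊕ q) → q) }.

p → q = min(1, 1 − 0.73 + 0.53) = min(1, 0.80) = 0.80
p → p = min(1, 1 − 0.73 + 0.73) = min(1, 1.00) = 1.00
(p → q) → (p → p) = min(1, 1 − 0.80 + 1.00) = min(1, 1.20) = 1.00
So the left factor is (p → q) → (p → p) = 1.00.
q ⊕ q = min(1, 0.53 + 0.53) = min(1, 1.06) = 1.00
(q ⊕ q) → q = min(1, 1 − 1.00 + 0.53) = min(1, 0.53) = 0.53
~((q ⊕ q) → q) = 1 − 0.53 = 0.47
So the right-hand bound is ~((q ⊕ q) → q) = 0.47.
The residuum of the Łukasiewicz t-norm gives the supremum: min(1, 1 − 1.00 + 0.47).
1 − 1.00 + 0.47 = 0.47, so t = min(1, 0.47) = 0.47.
Check: 1.00 ⊗ 0.47 = max(0, 0.47) = 0.47 ≤ 0.47.

0.47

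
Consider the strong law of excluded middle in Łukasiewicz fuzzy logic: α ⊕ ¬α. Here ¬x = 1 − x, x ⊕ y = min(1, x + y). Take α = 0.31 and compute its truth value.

¬α = 1 − 0.31 = 0.69
α ⊕ ¬α = min(1, 0.31 + 0.69) = min(1, 1.00) = 1.00
(As expected: always 1 in Ł∞ since a ⊕ (1−a) = 1.)

1.00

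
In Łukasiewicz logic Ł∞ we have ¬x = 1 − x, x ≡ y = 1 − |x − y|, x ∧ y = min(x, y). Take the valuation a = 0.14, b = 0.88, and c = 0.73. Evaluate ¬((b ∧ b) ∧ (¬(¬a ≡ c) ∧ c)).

b ∧ b = min(0.88, 0.88) = 0.88
¬a = 1 − 0.14 = 0.86
¬a ≡ c = 1 − |0.86 − 0.73| = 1 − 0.13 = 0.87
¬(¬a ≡ c) = 1 − 0.87 = 0.13
¬(¬a ≡ c) ∧ c = min(0.13, 0.73) = 0.13
(b ∧ b) ∧ (¬(¬a ≡ c) ∧ c) = min(0.88, 0.13) = 0.13
¬((b ∧ b) ∧ (¬(¬a ≡ c) ∧ c)) = 1 − 0.13 = 0.87

0.87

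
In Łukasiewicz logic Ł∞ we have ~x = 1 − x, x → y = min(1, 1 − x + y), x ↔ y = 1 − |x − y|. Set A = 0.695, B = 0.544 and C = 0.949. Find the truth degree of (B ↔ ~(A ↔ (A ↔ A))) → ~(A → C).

A ↔ A = 1 − |0.695 − 0.695| = 1 − 0.000 = 1.000
A ↔ (A ↔ A) = 1 − |0.695 − 1.000| = 1 − 0.305 = 0.695
~(A ↔ (A ↔ A)) = 1 − 0.695 = 0.305
B ↔ ~(A ↔ (A ↔ A)) = 1 − |0.544 − 0.305| = 1 − 0.239 = 0.761
A → C = min(1, 1 − 0.695 + 0.949) = min(1, 1.254) = 1.000
~(A → C) = 1 − 1.000 = 0.000
(B ↔ ~(A ↔ (A ↔ A))) → ~(A → C) = min(1, 1 − 0.761 + 0.000) = min(1, 0.239) = 0.239

0.239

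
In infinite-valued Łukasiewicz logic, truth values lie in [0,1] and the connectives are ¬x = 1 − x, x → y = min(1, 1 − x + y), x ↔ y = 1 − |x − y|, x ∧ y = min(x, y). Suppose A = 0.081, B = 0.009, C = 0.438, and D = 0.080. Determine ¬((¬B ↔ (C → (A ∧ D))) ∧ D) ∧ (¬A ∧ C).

0.438

¬B = 1 − 0.009 = 0.991
A ∧ D = min(0.081, 0.080) = 0.080
C → (A ∧ D) = min(1, 1 − 0.438 + 0.080) = min(1, 0.642) = 0.642
¬B ↔ (C → (A ∧ D)) = 1 − |0.991 − 0.642| = 1 − 0.349 = 0.651
(¬B ↔ (C → (A ∧ D))) ∧ D = min(0.651, 0.080) = 0.080
¬((¬B ↔ (C → (A ∧ D))) ∧ D) = 1 − 0.080 = 0.920
¬A = 1 − 0.081 = 0.919
¬A ∧ C = min(0.919, 0.438) = 0.438
¬((¬B ↔ (C → (A ∧ D))) ∧ D) ∧ (¬A ∧ C) = min(0.920, 0.438) = 0.438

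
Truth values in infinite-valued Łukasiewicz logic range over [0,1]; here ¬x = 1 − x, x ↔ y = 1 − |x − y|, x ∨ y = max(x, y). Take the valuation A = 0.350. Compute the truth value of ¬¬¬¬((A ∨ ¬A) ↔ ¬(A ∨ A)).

¬A = 1 − 0.350 = 0.650
A ∨ ¬A = max(0.350, 0.650) = 0.650
A ∨ A = max(0.350, 0.350) = 0.350
¬(A ∨ A) = 1 − 0.350 = 0.650
(A ∨ ¬A) ↔ ¬(A ∨ A) = 1 − |0.650 − 0.650| = 1 − 0.000 = 1.000
¬((A ∨ ¬A) ↔ ¬(A ∨ A)) = 1 − 1.000 = 0.000
¬¬((A ∨ ¬A) ↔ ¬(A ∨ A)) = 1 − 0.000 = 1.000
¬¬¬((A ∨ ¬A) ↔ ¬(A ∨ A)) = 1 − 1.000 = 0.000
¬¬¬¬((A ∨ ¬A) ↔ ¬(A ∨ A)) = 1 − 0.000 = 1.000

1.000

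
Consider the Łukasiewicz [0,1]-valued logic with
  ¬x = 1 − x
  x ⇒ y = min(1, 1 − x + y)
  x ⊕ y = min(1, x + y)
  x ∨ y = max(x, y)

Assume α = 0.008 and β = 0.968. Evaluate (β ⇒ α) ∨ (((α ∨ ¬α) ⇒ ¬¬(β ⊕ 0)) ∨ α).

0.976

β ⇒ α = min(1, 1 − 0.968 + 0.008) = min(1, 0.040) = 0.040
¬α = 1 − 0.008 = 0.992
α ∨ ¬α = max(0.008, 0.992) = 0.992
β ⊕ 0 = min(1, 0.968 + 0.000) = min(1, 0.968) = 0.968
¬(β ⊕ 0) = 1 − 0.968 = 0.032
¬¬(β ⊕ 0) = 1 − 0.032 = 0.968
(α ∨ ¬α) ⇒ ¬¬(β ⊕ 0) = min(1, 1 − 0.992 + 0.968) = min(1, 0.976) = 0.976
((α ∨ ¬α) ⇒ ¬¬(β ⊕ 0)) ∨ α = max(0.976, 0.008) = 0.976
(β ⇒ α) ∨ (((α ∨ ¬α) ⇒ ¬¬(β ⊕ 0)) ∨ α) = max(0.040, 0.976) = 0.976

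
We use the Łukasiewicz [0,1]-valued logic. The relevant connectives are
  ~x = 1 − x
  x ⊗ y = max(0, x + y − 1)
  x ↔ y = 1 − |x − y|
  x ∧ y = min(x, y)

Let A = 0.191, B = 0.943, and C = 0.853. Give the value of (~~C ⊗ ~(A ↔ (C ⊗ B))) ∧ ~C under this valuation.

~C = 1 − 0.853 = 0.147
~~C = 1 − 0.147 = 0.853
C ⊗ B = max(0, 0.853 + 0.943 − 1) = max(0, 0.796) = 0.796
A ↔ (C ⊗ B) = 1 − |0.191 − 0.796| = 1 − 0.605 = 0.395
~(A ↔ (C ⊗ B)) = 1 − 0.395 = 0.605
~~C ⊗ ~(A ↔ (C ⊗ B)) = max(0, 0.853 + 0.605 − 1) = max(0, 0.458) = 0.458
(~~C ⊗ ~(A ↔ (C ⊗ B))) ∧ ~C = min(0.458, 0.147) = 0.147

0.147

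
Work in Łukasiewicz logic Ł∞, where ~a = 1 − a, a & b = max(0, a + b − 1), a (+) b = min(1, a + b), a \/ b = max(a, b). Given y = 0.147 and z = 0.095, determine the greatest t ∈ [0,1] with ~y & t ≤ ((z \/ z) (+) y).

~y = 1 − 0.147 = 0.853
So the left factor is ~y = 0.853.
z \/ z = max(0.095, 0.095) = 0.095
(z \/ z) (+) y = min(1, 0.095 + 0.147) = min(1, 0.242) = 0.242
So the right-hand bound is (z \/ z) (+) y = 0.242.
The residuum of the Łukasiewicz t-norm gives the supremum: min(1, 1 − 0.853 + 0.242).
1 − 0.853 + 0.242 = 0.389, so t = min(1, 0.389) = 0.389.
Check: 0.853 & 0.389 = max(0, 0.242) = 0.242 ≤ 0.242.

0.389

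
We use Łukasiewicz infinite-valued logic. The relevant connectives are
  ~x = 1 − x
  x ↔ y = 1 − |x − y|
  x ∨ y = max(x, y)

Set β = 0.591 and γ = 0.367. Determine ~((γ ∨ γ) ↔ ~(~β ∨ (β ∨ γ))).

0.042

γ ∨ γ = max(0.367, 0.367) = 0.367
~β = 1 − 0.591 = 0.409
β ∨ γ = max(0.591, 0.367) = 0.591
~β ∨ (β ∨ γ) = max(0.409, 0.591) = 0.591
~(~β ∨ (β ∨ γ)) = 1 − 0.591 = 0.409
(γ ∨ γ) ↔ ~(~β ∨ (β ∨ γ)) = 1 − |0.367 − 0.409| = 1 − 0.042 = 0.958
~((γ ∨ γ) ↔ ~(~β ∨ (β ∨ γ))) = 1 − 0.958 = 0.042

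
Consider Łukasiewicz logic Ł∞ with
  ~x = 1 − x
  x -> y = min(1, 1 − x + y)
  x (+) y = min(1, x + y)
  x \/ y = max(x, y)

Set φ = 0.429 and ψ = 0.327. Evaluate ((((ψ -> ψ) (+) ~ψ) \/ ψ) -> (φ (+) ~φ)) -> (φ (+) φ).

0.858

ψ -> ψ = min(1, 1 − 0.327 + 0.327) = min(1, 1.000) = 1.000
~ψ = 1 − 0.327 = 0.673
(ψ -> ψ) (+) ~ψ = min(1, 1.000 + 0.673) = min(1, 1.673) = 1.000
((ψ -> ψ) (+) ~ψ) \/ ψ = max(1.000, 0.327) = 1.000
~φ = 1 − 0.429 = 0.571
φ (+) ~φ = min(1, 0.429 + 0.571) = min(1, 1.000) = 1.000
(((ψ -> ψ) (+) ~ψ) \/ ψ) -> (φ (+) ~φ) = min(1, 1 − 1.000 + 1.000) = min(1, 1.000) = 1.000
φ (+) φ = min(1, 0.429 + 0.429) = min(1, 0.858) = 0.858
((((ψ -> ψ) (+) ~ψ) \/ ψ) -> (φ (+) ~φ)) -> (φ (+) φ) = min(1, 1 − 1.000 + 0.858) = min(1, 0.858) = 0.858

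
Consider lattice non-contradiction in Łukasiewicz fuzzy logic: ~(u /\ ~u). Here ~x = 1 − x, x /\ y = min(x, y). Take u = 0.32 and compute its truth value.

0.68

~u = 1 − 0.32 = 0.68
u /\ ~u = min(0.32, 0.68) = 0.32
~(u /\ ~u) = 1 − 0.32 = 0.68
(The value 0.68 < 1 shows this instance is not satisfied; not a Ł∞-tautology — its value is 1 − min(a, 1−a).)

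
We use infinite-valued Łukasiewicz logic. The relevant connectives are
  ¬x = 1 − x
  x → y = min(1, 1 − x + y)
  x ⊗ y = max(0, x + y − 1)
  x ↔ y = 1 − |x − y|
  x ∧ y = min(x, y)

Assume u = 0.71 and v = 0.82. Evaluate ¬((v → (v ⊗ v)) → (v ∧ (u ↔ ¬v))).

v ⊗ v = max(0, 0.82 + 0.82 − 1) = max(0, 0.64) = 0.64
v → (v ⊗ v) = min(1, 1 − 0.82 + 0.64) = min(1, 0.82) = 0.82
¬v = 1 − 0.82 = 0.18
u ↔ ¬v = 1 − |0.71 − 0.18| = 1 − 0.53 = 0.47
v ∧ (u ↔ ¬v) = min(0.82, 0.47) = 0.47
(v → (v ⊗ v)) → (v ∧ (u ↔ ¬v)) = min(1, 1 − 0.82 + 0.47) = min(1, 0.65) = 0.65
¬((v → (v ⊗ v)) → (v ∧ (u ↔ ¬v))) = 1 − 0.65 = 0.35

0.35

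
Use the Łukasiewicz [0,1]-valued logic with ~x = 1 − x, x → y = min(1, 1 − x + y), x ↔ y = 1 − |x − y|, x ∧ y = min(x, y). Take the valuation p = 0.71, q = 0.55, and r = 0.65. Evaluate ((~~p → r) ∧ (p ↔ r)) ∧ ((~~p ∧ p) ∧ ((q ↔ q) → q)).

0.55

~p = 1 − 0.71 = 0.29
~~p = 1 − 0.29 = 0.71
~~p → r = min(1, 1 − 0.71 + 0.65) = min(1, 0.94) = 0.94
p ↔ r = 1 − |0.71 − 0.65| = 1 − 0.06 = 0.94
(~~p → r) ∧ (p ↔ r) = min(0.94, 0.94) = 0.94
~~p ∧ p = min(0.71, 0.71) = 0.71
q ↔ q = 1 − |0.55 − 0.55| = 1 − 0.00 = 1.00
(q ↔ q) → q = min(1, 1 − 1.00 + 0.55) = min(1, 0.55) = 0.55
(~~p ∧ p) ∧ ((q ↔ q) → q) = min(0.71, 0.55) = 0.55
((~~p → r) ∧ (p ↔ r)) ∧ ((~~p ∧ p) ∧ ((q ↔ q) → q)) = min(0.94, 0.55) = 0.55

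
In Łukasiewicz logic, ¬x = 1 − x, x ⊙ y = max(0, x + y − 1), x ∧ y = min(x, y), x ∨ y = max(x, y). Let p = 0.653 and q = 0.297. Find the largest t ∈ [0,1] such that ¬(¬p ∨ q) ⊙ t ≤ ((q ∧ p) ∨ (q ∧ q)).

¬p = 1 − 0.653 = 0.347
¬p ∨ q = max(0.347, 0.297) = 0.347
¬(¬p ∨ q) = 1 − 0.347 = 0.653
So the left factor is ¬(¬p ∨ q) = 0.653.
q ∧ p = min(0.297, 0.653) = 0.297
q ∧ q = min(0.297, 0.297) = 0.297
(q ∧ p) ∨ (q ∧ q) = max(0.297, 0.297) = 0.297
So the right-hand bound is (q ∧ p) ∨ (q ∧ q) = 0.297.
The residuum of the Łukasiewicz t-norm gives the supremum: min(1, 1 − 0.653 + 0.297).
1 − 0.653 + 0.297 = 0.644, so t = min(1, 0.644) = 0.644.
Check: 0.653 ⊙ 0.644 = max(0, 0.297) = 0.297 ≤ 0.297.

0.644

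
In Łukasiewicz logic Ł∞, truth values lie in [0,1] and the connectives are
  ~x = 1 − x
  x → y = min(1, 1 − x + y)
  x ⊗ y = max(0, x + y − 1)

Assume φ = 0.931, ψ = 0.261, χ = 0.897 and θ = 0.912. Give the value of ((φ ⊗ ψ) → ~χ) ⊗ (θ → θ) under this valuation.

φ ⊗ ψ = max(0, 0.931 + 0.261 − 1) = max(0, 0.192) = 0.192
~χ = 1 − 0.897 = 0.103
(φ ⊗ ψ) → ~χ = min(1, 1 − 0.192 + 0.103) = min(1, 0.911) = 0.911
θ → θ = min(1, 1 − 0.912 + 0.912) = min(1, 1.000) = 1.000
((φ ⊗ ψ) → ~χ) ⊗ (θ → θ) = max(0, 0.911 + 1.000 − 1) = max(0, 0.911) = 0.911

0.911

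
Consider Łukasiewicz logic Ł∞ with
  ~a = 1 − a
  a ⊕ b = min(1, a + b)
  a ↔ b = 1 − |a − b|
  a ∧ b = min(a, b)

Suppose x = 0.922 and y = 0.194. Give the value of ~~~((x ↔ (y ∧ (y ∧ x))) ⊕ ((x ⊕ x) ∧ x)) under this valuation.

0.000

y ∧ x = min(0.194, 0.922) = 0.194
y ∧ (y ∧ x) = min(0.194, 0.194) = 0.194
x ↔ (y ∧ (y ∧ x)) = 1 − |0.922 − 0.194| = 1 − 0.728 = 0.272
x ⊕ x = min(1, 0.922 + 0.922) = min(1, 1.844) = 1.000
(x ⊕ x) ∧ x = min(1.000, 0.922) = 0.922
(x ↔ (y ∧ (y ∧ x))) ⊕ ((x ⊕ x) ∧ x) = min(1, 0.272 + 0.922) = min(1, 1.194) = 1.000
~((x ↔ (y ∧ (y ∧ x))) ⊕ ((x ⊕ x) ∧ x)) = 1 − 1.000 = 0.000
~~((x ↔ (y ∧ (y ∧ x))) ⊕ ((x ⊕ x) ∧ x)) = 1 − 0.000 = 1.000
~~~((x ↔ (y ∧ (y ∧ x))) ⊕ ((x ⊕ x) ∧ x)) = 1 − 1.000 = 0.000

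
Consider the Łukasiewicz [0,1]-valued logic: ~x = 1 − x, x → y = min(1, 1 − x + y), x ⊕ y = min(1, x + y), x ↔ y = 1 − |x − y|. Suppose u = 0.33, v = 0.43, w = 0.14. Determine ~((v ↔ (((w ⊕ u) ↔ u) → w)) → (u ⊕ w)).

0.38

w ⊕ u = min(1, 0.14 + 0.33) = min(1, 0.47) = 0.47
(w ⊕ u) ↔ u = 1 − |0.47 − 0.33| = 1 − 0.14 = 0.86
((w ⊕ u) ↔ u) → w = min(1, 1 − 0.86 + 0.14) = min(1, 0.28) = 0.28
v ↔ (((w ⊕ u) ↔ u) → w) = 1 − |0.43 − 0.28| = 1 − 0.15 = 0.85
u ⊕ w = min(1, 0.33 + 0.14) = min(1, 0.47) = 0.47
(v ↔ (((w ⊕ u) ↔ u) → w)) → (u ⊕ w) = min(1, 1 − 0.85 + 0.47) = min(1, 0.62) = 0.62
~((v ↔ (((w ⊕ u) ↔ u) → w)) → (u ⊕ w)) = 1 − 0.62 = 0.38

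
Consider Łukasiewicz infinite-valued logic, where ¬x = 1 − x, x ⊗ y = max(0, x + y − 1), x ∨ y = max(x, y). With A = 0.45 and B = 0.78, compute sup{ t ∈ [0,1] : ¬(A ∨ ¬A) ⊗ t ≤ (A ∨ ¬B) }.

¬A = 1 − 0.45 = 0.55
A ∨ ¬A = max(0.45, 0.55) = 0.55
¬(A ∨ ¬A) = 1 − 0.55 = 0.45
So the left factor is ¬(A ∨ ¬A) = 0.45.
¬B = 1 − 0.78 = 0.22
A ∨ ¬B = max(0.45, 0.22) = 0.45
So the right-hand bound is A ∨ ¬B = 0.45.
The residuum of the Łukasiewicz t-norm gives the supremum: min(1, 1 − 0.45 + 0.45).
1 − 0.45 + 0.45 = 1.00, so t = min(1, 1.00) = 1.00.
Check: 0.45 ⊗ 1.00 = max(0, 0.45) = 0.45 ≤ 0.45.

1.00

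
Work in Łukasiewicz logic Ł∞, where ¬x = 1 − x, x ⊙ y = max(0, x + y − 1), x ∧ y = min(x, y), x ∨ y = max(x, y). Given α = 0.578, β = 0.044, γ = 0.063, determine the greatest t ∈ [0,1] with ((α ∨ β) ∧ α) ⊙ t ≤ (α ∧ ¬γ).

α ∨ β = max(0.578, 0.044) = 0.578
(α ∨ β) ∧ α = min(0.578, 0.578) = 0.578
So the left factor is (α ∨ β) ∧ α = 0.578.
¬γ = 1 − 0.063 = 0.937
α ∧ ¬γ = min(0.578, 0.937) = 0.578
So the right-hand bound is α ∧ ¬γ = 0.578.
The residuum of the Łukasiewicz t-norm gives the supremum: min(1, 1 − 0.578 + 0.578).
1 − 0.578 + 0.578 = 1.000, so t = min(1, 1.000) = 1.000.
Check: 0.578 ⊙ 1.000 = max(0, 0.578) = 0.578 ≤ 0.578.

1.000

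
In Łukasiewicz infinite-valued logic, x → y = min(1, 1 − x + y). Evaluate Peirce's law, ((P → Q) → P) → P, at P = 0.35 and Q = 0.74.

1.00

P → Q = min(1, 1 − 0.35 + 0.74) = min(1, 1.39) = 1.00
(P → Q) → P = min(1, 1 − 1.00 + 0.35) = min(1, 0.35) = 0.35
((P → Q) → P) → P = min(1, 1 − 0.35 + 0.35) = min(1, 1.00) = 1.00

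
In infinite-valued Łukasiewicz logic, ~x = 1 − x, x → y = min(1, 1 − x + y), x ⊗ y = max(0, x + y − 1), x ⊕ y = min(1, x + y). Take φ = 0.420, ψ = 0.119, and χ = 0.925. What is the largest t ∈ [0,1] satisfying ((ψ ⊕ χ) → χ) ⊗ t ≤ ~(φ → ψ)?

0.376

ψ ⊕ χ = min(1, 0.119 + 0.925) = min(1, 1.044) = 1.000
(ψ ⊕ χ) → χ = min(1, 1 − 1.000 + 0.925) = min(1, 0.925) = 0.925
So the left factor is (ψ ⊕ χ) → χ = 0.925.
φ → ψ = min(1, 1 − 0.420 + 0.119) = min(1, 0.699) = 0.699
~(φ → ψ) = 1 − 0.699 = 0.301
So the right-hand bound is ~(φ → ψ) = 0.301.
The residuum of the Łukasiewicz t-norm gives the supremum: min(1, 1 − 0.925 + 0.301).
1 − 0.925 + 0.301 = 0.376, so t = min(1, 0.376) = 0.376.
Check: 0.925 ⊗ 0.376 = max(0, 0.301) = 0.301 ≤ 0.301.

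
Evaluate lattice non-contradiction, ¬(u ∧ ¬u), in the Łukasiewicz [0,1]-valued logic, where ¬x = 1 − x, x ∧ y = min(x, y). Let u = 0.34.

0.66

¬u = 1 − 0.34 = 0.66
u ∧ ¬u = min(0.34, 0.66) = 0.34
¬(u ∧ ¬u) = 1 − 0.34 = 0.66
(The value 0.66 < 1 shows this instance is not satisfied; not a Ł∞-tautology — its value is 1 − min(a, 1−a).)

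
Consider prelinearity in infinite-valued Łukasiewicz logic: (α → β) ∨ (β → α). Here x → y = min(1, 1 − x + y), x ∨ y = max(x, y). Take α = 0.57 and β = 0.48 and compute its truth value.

1.00

α → β = min(1, 1 − 0.57 + 0.48) = min(1, 0.91) = 0.91
β → α = min(1, 1 − 0.48 + 0.57) = min(1, 1.09) = 1.00
(α → β) ∨ (β → α) = max(0.91, 1.00) = 1.00
(As expected: a Ł∞-tautology — holds in every MV-chain.)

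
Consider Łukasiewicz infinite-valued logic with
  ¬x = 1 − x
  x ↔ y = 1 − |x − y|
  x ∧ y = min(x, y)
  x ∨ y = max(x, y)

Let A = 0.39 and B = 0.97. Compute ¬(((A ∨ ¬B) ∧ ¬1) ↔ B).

0.97

¬B = 1 − 0.97 = 0.03
A ∨ ¬B = max(0.39, 0.03) = 0.39
¬1 = 1 − 1.00 = 0.00
(A ∨ ¬B) ∧ ¬1 = min(0.39, 0.00) = 0.00
((A ∨ ¬B) ∧ ¬1) ↔ B = 1 − |0.00 − 0.97| = 1 − 0.97 = 0.03
¬(((A ∨ ¬B) ∧ ¬1) ↔ B) = 1 − 0.03 = 0.97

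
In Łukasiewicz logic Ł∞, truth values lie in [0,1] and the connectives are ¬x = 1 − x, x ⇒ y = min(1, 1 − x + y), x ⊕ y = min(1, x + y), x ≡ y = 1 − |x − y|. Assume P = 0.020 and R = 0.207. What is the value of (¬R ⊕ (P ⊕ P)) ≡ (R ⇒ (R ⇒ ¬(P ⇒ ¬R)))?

¬R = 1 − 0.207 = 0.793
P ⊕ P = min(1, 0.020 + 0.020) = min(1, 0.040) = 0.040
¬R ⊕ (P ⊕ P) = min(1, 0.793 + 0.040) = min(1, 0.833) = 0.833
P ⇒ ¬R = min(1, 1 − 0.020 + 0.793) = min(1, 1.773) = 1.000
¬(P ⇒ ¬R) = 1 − 1.000 = 0.000
R ⇒ ¬(P ⇒ ¬R) = min(1, 1 − 0.207 + 0.000) = min(1, 0.793) = 0.793
R ⇒ (R ⇒ ¬(P ⇒ ¬R)) = min(1, 1 − 0.207 + 0.793) = min(1, 1.586) = 1.000
(¬R ⊕ (P ⊕ P)) ≡ (R ⇒ (R ⇒ ¬(P ⇒ ¬R))) = 1 − |0.833 − 1.000| = 1 − 0.167 = 0.833

0.833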